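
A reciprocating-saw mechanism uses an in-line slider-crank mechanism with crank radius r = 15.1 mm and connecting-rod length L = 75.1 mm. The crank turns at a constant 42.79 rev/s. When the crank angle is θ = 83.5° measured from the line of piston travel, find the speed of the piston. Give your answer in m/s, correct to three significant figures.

ω = 2π·42.8 = 268.9 rad/s
For an in-line slider-crank, x = r cosθ + √(L² − r² sin²θ), so v = −rω sinθ·[1 + r cosθ/√(L² − r² sin²θ)].
With r = 0.0151 m, L = 0.0751 m, θ = 83.5°: √(L² − r² sin²θ) = 0.073586 m.
v = −0.0151·268.9·0.99357·[1 + 0.0151·0.11320/0.073586] = -4.1274 m/s.
|v| = 4.1274 m/s.

4.13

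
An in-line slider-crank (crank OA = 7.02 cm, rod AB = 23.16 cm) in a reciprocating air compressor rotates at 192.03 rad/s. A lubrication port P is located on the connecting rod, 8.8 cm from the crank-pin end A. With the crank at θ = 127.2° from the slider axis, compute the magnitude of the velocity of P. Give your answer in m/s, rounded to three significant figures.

ω = 192 rad/s.  Crank-pin speed |V_A| = rω = 13.481 m/s, perpendicular to OA.
Rod angle: sinφ = −(r/L) sinθ ⇒ φ = -13.971°; ω_rod = −rω cosθ/√(L²−r²sin²θ) = +36.264 rad/s.
V_P = V_A + ω_rod × AP, with AP = 0.088 m along the rod.
Components: V_Px = −rω sinθ − a·ω_rod·sinφ = -9.9671 m/s;  V_Py = rω cosθ + a·ω_rod·cosφ = -5.0535 m/s.
|V_P| = √(V_Px² + V_Py²) = 11.175 m/s.

11.2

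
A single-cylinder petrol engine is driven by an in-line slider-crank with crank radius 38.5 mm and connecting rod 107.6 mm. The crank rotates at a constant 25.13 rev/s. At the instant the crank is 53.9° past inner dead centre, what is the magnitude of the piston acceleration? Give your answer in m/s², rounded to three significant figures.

467

ω = 2π·25.1 = 157.9 rad/s
x(θ) = r cosθ + √(L² − r² sin²θ); with ω constant, a = ω²·d²x/dθ².
d²x/dθ² = −r cosθ − r²(cos2θ)/√u − r⁴ sin²2θ/(4u^{3/2}),  u = L² − r² sin²θ = 0.0106101 m².
Substituting r = 0.0385 m, L = 0.1076 m, θ = 53.9°: d²x/dθ² = -0.018741 m.
a = ω²·d²x/dθ² = (157.9)²·(-0.018741) = -467.23 m/s²;  |a| = 467.23 m/s².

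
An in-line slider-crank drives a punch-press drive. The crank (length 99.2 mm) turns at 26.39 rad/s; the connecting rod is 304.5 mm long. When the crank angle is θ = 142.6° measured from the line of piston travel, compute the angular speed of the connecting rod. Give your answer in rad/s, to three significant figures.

6.97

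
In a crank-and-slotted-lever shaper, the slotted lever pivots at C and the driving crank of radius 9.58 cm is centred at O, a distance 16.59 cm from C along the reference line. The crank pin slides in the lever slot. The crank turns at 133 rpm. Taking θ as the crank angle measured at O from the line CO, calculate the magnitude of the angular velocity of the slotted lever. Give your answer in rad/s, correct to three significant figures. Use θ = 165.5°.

14.6

ω = 13.93 rad/s (from 133 rpm).
Crank pin A relative to C: A = (d + r cosθ, r sinθ); lever angle φ = atan2(r sinθ, d + r cosθ).
Differentiating tanφ: φ̇ = rω(d cosθ + r)/(d² + r² + 2dr cosθ).
d² + r² + 2dr cosθ = |CA|² = 0.00592648 m²;  d cosθ + r = -0.064816 m.
|ω_lever| = |0.0958·13.93·-0.064816| / 0.00592648 = 14.592 rad/s.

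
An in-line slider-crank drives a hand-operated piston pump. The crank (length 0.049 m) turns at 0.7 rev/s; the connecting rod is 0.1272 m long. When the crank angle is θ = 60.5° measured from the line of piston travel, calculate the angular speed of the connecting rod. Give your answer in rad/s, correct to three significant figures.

0.886

ω = 4.398 rad/s (converted from 0.7 rev/s).
The rod makes angle φ with the slider axis where L sinφ = r sinθ; differentiating, L cosφ·φ̇ = r ω cosθ.
L cosφ = √(L² − r² sin²θ) = 0.11984 m.
|ω_rod| = r ω |cosθ| / √(L² − r² sin²θ) = 0.049·4.398·0.49242/0.11984 = 0.88556 rad/s.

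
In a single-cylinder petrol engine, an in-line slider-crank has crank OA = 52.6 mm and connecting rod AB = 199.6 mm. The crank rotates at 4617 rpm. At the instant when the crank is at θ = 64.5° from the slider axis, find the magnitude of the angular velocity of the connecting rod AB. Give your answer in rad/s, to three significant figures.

ω = 483.5 rad/s (converted from 4617 rpm).
The rod makes angle φ with the slider axis where L sinφ = r sinθ; differentiating, L cosφ·φ̇ = r ω cosθ.
L cosφ = √(L² − r² sin²θ) = 0.19387 m.
|ω_rod| = r ω |cosθ| / √(L² − r² sin²θ) = 0.0526·483.5·0.43051/0.19387 = 56.473 rad/s.

56.5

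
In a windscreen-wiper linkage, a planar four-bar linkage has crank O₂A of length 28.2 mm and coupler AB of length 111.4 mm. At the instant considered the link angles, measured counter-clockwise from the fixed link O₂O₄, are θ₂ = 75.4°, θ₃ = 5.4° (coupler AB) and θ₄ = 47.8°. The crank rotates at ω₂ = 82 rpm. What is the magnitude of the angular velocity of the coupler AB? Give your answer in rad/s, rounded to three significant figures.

ω₂ = 8.587 rad/s (from 82 rpm).
Differentiating the loop-closure r₂e^{iθ₂}+r₃e^{iθ₃}=r₁+r₄e^{iθ₄} gives r₂ω₂e^{iθ₂}+r₃ω₃e^{iθ₃}=r₄ω₄e^{iθ₄}.
Eliminating the other unknown: ω₃ = r₂ω₂ sin(θ₄−θ₂) / [r₃ sin(θ₃−θ₄)].
Numerator sine = -0.46330; denominator sine = -0.67430.
Result = 0.0282·8.587·(-0.46330) / (0.1114·(-0.67430)) = +1.4935 rad/s; magnitude 1.4935 rad/s.

1.49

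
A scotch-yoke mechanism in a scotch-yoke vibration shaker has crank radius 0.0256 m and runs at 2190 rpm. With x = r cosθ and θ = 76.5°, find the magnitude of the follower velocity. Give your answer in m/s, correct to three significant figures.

5.71

ω = 229.3 rad/s (from 2190 rpm).
x = r cosθ ⇒ ẋ = −rω sinθ.
|v| = rω|sinθ| = 0.0256·229.3·|sin 76.5°| = 5.7088 m/s.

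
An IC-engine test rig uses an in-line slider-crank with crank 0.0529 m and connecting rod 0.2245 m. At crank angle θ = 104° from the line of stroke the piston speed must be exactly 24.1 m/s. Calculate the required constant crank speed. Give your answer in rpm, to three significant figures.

4760

For an in-line slider-crank, |v_piston| = rω|sinθ|·[1 + r cosθ/√(L² − r² sin²θ)].
With r = 0.0529 m, L = 0.2245 m, θ = 104°: the bracketed kinematic factor |dx/dθ| = 0.048323 m.
ω = v/|dx/dθ| = 24.1/0.048323 = 498.73 rad/s.
N = 60ω/(2π) = 4762.5 rpm.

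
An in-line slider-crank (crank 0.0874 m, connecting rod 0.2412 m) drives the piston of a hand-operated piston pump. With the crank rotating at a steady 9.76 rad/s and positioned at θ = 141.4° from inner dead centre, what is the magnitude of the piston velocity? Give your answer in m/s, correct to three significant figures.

0.377

ω = 9.76 rad/s
For an in-line slider-crank, x = r cosθ + √(L² − r² sin²θ), so v = −rω sinθ·[1 + r cosθ/√(L² − r² sin²θ)].
With r = 0.0874 m, L = 0.2412 m, θ = 141.4°: √(L² − r² sin²θ) = 0.23496 m.
v = −0.0874·9.76·0.62388·[1 + 0.0874·-0.78152/0.23496] = -0.37747 m/s.
|v| = 0.37747 m/s.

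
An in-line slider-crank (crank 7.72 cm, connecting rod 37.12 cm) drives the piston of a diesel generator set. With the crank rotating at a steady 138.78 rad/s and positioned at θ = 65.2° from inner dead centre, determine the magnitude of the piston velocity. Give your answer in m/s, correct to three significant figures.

10.6

ω = 138.8 rad/s
For an in-line slider-crank, x = r cosθ + √(L² − r² sin²θ), so v = −rω sinθ·[1 + r cosθ/√(L² − r² sin²θ)].
With r = 0.0772 m, L = 0.3712 m, θ = 65.2°: √(L² − r² sin²θ) = 0.36452 m.
v = −0.0772·138.8·0.90778·[1 + 0.0772·0.41945/0.36452] = -10.59 m/s.
|v| = 10.59 m/s.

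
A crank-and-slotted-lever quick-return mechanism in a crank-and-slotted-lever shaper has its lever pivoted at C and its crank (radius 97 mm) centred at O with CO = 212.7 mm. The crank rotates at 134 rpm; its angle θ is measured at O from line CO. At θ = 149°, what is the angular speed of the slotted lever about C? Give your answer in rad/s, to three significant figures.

6.02

ω = 14.03 rad/s (from 134 rpm).
Crank pin A relative to C: A = (d + r cosθ, r sinθ); lever angle φ = atan2(r sinθ, d + r cosθ).
Differentiating tanφ: φ̇ = rω(d cosθ + r)/(d² + r² + 2dr cosθ).
d² + r² + 2dr cosθ = |CA|² = 0.0192803 m²;  d cosθ + r = -0.085319 m.
|ω_lever| = |0.097·14.03·-0.085319| / 0.0192803 = 6.0234 rad/s.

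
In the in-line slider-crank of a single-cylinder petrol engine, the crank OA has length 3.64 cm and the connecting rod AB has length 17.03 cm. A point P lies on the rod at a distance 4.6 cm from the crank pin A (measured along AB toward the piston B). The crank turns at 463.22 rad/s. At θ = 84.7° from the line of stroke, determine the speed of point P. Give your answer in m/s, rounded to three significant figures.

16.9

ω = 463.2 rad/s.  Crank-pin speed |V_A| = rω = 16.861 m/s, perpendicular to OA.
Rod angle: sinφ = −(r/L) sinθ ⇒ φ = -12.288°; ω_rod = −rω cosθ/√(L²−r²sin²θ) = -9.3599 rad/s.
V_P = V_A + ω_rod × AP, with AP = 0.046 m along the rod.
Components: V_Px = −rω sinθ − a·ω_rod·sinφ = -16.881 m/s;  V_Py = rω cosθ + a·ω_rod·cosφ = +1.1368 m/s.
|V_P| = √(V_Px² + V_Py²) = 16.919 m/s.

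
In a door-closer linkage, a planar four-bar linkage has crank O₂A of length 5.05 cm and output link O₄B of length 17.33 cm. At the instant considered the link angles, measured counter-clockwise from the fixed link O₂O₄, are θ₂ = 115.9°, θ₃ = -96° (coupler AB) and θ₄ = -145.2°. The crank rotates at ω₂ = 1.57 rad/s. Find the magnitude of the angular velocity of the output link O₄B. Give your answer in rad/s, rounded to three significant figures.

ω₂ = 1.57 rad/s
Differentiating the loop-closure r₂e^{iθ₂}+r₃e^{iθ₃}=r₁+r₄e^{iθ₄} gives r₂ω₂e^{iθ₂}+r₃ω₃e^{iθ₃}=r₄ω₄e^{iθ₄}.
Eliminating the other unknown: ω₄ = r₂ω₂ sin(θ₂−θ₃) / [r₄ sin(θ₄−θ₃)].
Numerator sine = -0.52844; denominator sine = -0.75700.
Result = 0.0505·1.57·(-0.52844) / (0.1733·(-0.75700)) = +0.31937 rad/s; magnitude 0.31937 rad/s.

0.319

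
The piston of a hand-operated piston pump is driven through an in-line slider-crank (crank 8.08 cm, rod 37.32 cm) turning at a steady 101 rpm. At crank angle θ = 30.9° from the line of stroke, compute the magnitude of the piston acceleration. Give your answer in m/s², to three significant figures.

8.70

ω = 2π·101/60 = 10.58 rad/s
x(θ) = r cosθ + √(L² − r² sin²θ); with ω constant, a = ω²·d²x/dθ².
d²x/dθ² = −r cosθ − r²(cos2θ)/√u − r⁴ sin²2θ/(4u^{3/2}),  u = L² − r² sin²θ = 0.137556 m².
Substituting r = 0.0808 m, L = 0.3732 m, θ = 30.9°: d²x/dθ² = -0.077812 m.
a = ω²·d²x/dθ² = (10.58)²·(-0.077812) = -8.7046 m/s²;  |a| = 8.7046 m/s².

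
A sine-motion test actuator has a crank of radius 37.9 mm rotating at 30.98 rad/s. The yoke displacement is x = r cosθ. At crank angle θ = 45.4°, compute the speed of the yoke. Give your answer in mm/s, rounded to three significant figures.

ω = 30.98 rad/s
x = r cosθ ⇒ ẋ = −rω sinθ.
|v| = rω|sinθ| = 0.0379·30.98·|sin 45.4°| = 0.83602 m/s = 836.02 mm/s.

836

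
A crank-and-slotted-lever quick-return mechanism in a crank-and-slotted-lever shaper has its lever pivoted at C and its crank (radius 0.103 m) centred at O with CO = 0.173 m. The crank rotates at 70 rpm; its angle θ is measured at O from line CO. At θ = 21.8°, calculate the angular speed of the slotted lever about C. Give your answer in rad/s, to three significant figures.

2.70

ω = 7.33 rad/s (from 70 rpm).
Crank pin A relative to C: A = (d + r cosθ, r sinθ); lever angle φ = atan2(r sinθ, d + r cosθ).
Differentiating tanφ: φ̇ = rω(d cosθ + r)/(d² + r² + 2dr cosθ).
d² + r² + 2dr cosθ = |CA|² = 0.0736274 m²;  d cosθ + r = +0.26363 m.
|ω_lever| = |0.103·7.33·+0.26363| / 0.0736274 = 2.7034 rad/s.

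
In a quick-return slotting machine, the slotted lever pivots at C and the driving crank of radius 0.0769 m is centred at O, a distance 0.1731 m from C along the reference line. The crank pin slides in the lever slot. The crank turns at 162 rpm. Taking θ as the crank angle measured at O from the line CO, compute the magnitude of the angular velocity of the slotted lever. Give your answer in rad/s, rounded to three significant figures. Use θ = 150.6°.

7.60

ω = 16.96 rad/s (from 162 rpm).
Crank pin A relative to C: A = (d + r cosθ, r sinθ); lever angle φ = atan2(r sinθ, d + r cosθ).
Differentiating tanφ: φ̇ = rω(d cosθ + r)/(d² + r² + 2dr cosθ).
d² + r² + 2dr cosθ = |CA|² = 0.0126831 m²;  d cosθ + r = -0.073907 m.
|ω_lever| = |0.0769·16.96·-0.073907| / 0.0126831 = 7.6021 rad/s.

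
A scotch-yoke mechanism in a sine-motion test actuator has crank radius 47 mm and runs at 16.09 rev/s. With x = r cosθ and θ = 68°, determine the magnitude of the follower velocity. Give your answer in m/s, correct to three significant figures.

ω = 101.1 rad/s (from 16.09 rev/s).
x = r cosθ ⇒ ẋ = −rω sinθ.
|v| = rω|sinθ| = 0.047·101.1·|sin 68°| = 4.4055 m/s.

4.41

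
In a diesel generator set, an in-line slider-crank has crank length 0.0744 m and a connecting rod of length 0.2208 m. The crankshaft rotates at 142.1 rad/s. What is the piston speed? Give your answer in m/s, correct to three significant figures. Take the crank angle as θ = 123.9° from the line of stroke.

ω = 142.1 rad/s
For an in-line slider-crank, x = r cosθ + √(L² − r² sin²θ), so v = −rω sinθ·[1 + r cosθ/√(L² − r² sin²θ)].
With r = 0.0744 m, L = 0.2208 m, θ = 123.9°: √(L² − r² sin²θ) = 0.21199 m.
v = −0.0744·142.1·0.83001·[1 + 0.0744·-0.55775/0.21199] = -7.0574 m/s.
|v| = 7.0574 m/s.

7.06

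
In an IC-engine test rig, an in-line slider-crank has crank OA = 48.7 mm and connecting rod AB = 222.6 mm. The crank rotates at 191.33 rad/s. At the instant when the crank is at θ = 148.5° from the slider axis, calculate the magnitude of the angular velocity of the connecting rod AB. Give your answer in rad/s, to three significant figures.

35.9

ω = 191.3 rad/s
The rod makes angle φ with the slider axis where L sinφ = r sinθ; differentiating, L cosφ·φ̇ = r ω cosθ.
L cosφ = √(L² − r² sin²θ) = 0.22114 m.
|ω_rod| = r ω |cosθ| / √(L² − r² sin²θ) = 0.0487·191.3·0.85264/0.22114 = 35.926 rad/s.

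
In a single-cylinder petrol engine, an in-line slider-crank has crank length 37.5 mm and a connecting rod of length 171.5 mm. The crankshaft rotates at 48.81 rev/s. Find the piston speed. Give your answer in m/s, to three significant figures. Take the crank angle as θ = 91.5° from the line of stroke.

ω = 2π·48.8 = 306.7 rad/s
For an in-line slider-crank, x = r cosθ + √(L² − r² sin²θ), so v = −rω sinθ·[1 + r cosθ/√(L² − r² sin²θ)].
With r = 0.0375 m, L = 0.1715 m, θ = 91.5°: √(L² − r² sin²θ) = 0.16735 m.
v = −0.0375·306.7·0.99966·[1 + 0.0375·-0.02618/0.16735] = -11.429 m/s.
|v| = 11.429 m/s.

11.4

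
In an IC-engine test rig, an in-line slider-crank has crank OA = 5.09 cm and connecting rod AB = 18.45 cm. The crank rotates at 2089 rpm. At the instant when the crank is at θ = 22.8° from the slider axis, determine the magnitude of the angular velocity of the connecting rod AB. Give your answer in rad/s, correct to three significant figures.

ω = 218.8 rad/s (converted from 2089 rpm).
The rod makes angle φ with the slider axis where L sinφ = r sinθ; differentiating, L cosφ·φ̇ = r ω cosθ.
L cosφ = √(L² − r² sin²θ) = 0.18344 m.
|ω_rod| = r ω |cosθ| / √(L² − r² sin²θ) = 0.0509·218.8·0.92186/0.18344 = 55.957 rad/s.

56.0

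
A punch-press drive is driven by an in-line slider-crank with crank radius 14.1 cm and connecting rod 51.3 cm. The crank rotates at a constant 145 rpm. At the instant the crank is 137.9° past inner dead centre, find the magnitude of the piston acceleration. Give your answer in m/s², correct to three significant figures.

ω = 2π·145/60 = 15.18 rad/s
x(θ) = r cosθ + √(L² − r² sin²θ); with ω constant, a = ω²·d²x/dθ².
d²x/dθ² = −r cosθ − r²(cos2θ)/√u − r⁴ sin²2θ/(4u^{3/2}),  u = L² − r² sin²θ = 0.254233 m².
Substituting r = 0.141 m, L = 0.513 m, θ = 137.9°: d²x/dθ² = +0.099871 m.
a = ω²·d²x/dθ² = (15.18)²·(+0.099871) = +23.027 m/s²;  |a| = 23.027 m/s².

23.0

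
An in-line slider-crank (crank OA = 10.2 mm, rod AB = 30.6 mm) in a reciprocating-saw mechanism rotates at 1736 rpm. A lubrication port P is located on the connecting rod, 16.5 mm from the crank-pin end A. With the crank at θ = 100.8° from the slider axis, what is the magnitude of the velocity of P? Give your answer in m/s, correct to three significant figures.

ω = 181.8 rad/s.  Crank-pin speed |V_A| = rω = 1.8543 m/s, perpendicular to OA.
Rod angle: sinφ = −(r/L) sinθ ⇒ φ = -19.113°; ω_rod = −rω cosθ/√(L²−r²sin²θ) = +12.017 rad/s.
V_P = V_A + ω_rod × AP, with AP = 0.0165 m along the rod.
Components: V_Px = −rω sinθ − a·ω_rod·sinφ = -1.7565 m/s;  V_Py = rω cosθ + a·ω_rod·cosφ = -0.1601 m/s.
|V_P| = √(V_Px² + V_Py²) = 1.7638 m/s.

1.76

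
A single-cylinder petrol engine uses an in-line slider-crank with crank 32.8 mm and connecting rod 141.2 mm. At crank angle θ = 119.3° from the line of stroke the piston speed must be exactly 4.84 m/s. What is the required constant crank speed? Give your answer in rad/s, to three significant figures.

191

For an in-line slider-crank, |v_piston| = rω|sinθ|·[1 + r cosθ/√(L² − r² sin²θ)].
With r = 0.0328 m, L = 0.1412 m, θ = 119.3°: the bracketed kinematic factor |dx/dθ| = 0.025283 m.
ω = v/|dx/dθ| = 4.84/0.025283 = 191.43 rad/s.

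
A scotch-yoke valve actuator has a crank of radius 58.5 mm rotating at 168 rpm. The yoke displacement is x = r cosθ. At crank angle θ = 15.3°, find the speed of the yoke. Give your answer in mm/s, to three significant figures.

272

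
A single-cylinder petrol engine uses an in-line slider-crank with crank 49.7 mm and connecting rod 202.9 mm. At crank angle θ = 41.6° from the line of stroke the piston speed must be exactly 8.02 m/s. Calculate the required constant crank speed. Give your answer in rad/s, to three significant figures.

205

For an in-line slider-crank, |v_piston| = rω|sinθ|·[1 + r cosθ/√(L² − r² sin²θ)].
With r = 0.0497 m, L = 0.2029 m, θ = 41.6°: the bracketed kinematic factor |dx/dθ| = 0.039123 m.
ω = v/|dx/dθ| = 8.02/0.039123 = 205 rad/s.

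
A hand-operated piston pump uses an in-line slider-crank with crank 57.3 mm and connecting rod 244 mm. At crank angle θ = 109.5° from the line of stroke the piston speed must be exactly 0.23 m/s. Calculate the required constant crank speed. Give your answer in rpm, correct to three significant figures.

44.2

For an in-line slider-crank, |v_piston| = rω|sinθ|·[1 + r cosθ/√(L² − r² sin²θ)].
With r = 0.0573 m, L = 0.244 m, θ = 109.5°: the bracketed kinematic factor |dx/dθ| = 0.049672 m.
ω = v/|dx/dθ| = 0.23/0.049672 = 4.6304 rad/s.
N = 60ω/(2π) = 44.217 rpm.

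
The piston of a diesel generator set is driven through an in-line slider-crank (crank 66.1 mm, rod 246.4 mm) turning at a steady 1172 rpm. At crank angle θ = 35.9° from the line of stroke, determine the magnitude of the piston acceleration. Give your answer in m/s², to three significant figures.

896

ω = 2π·1172/60 = 122.7 rad/s
x(θ) = r cosθ + √(L² − r² sin²θ); with ω constant, a = ω²·d²x/dθ².
d²x/dθ² = −r cosθ − r²(cos2θ)/√u − r⁴ sin²2θ/(4u^{3/2}),  u = L² − r² sin²θ = 0.0592107 m².
Substituting r = 0.0661 m, L = 0.2464 m, θ = 35.9°: d²x/dθ² = -0.059451 m.
a = ω²·d²x/dθ² = (122.7)²·(-0.059451) = -895.51 m/s²;  |a| = 895.51 m/s².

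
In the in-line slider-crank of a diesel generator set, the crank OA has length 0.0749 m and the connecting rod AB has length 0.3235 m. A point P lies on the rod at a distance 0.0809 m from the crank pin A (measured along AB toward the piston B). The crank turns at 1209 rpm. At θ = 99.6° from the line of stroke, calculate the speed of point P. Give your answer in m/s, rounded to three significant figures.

9.33

ω = 126.6 rad/s.  Crank-pin speed |V_A| = rω = 9.4828 m/s, perpendicular to OA.
Rod angle: sinφ = −(r/L) sinθ ⇒ φ = -13.196°; ω_rod = −rω cosθ/√(L²−r²sin²θ) = +5.0211 rad/s.
V_P = V_A + ω_rod × AP, with AP = 0.0809 m along the rod.
Components: V_Px = −rω sinθ − a·ω_rod·sinφ = -9.2573 m/s;  V_Py = rω cosθ + a·ω_rod·cosφ = -1.186 m/s.
|V_P| = √(V_Px² + V_Py²) = 9.3329 m/s.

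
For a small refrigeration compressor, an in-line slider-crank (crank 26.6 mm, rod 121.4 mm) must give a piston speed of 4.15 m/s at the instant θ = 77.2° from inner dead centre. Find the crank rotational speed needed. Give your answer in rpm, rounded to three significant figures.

1460

For an in-line slider-crank, |v_piston| = rω|sinθ|·[1 + r cosθ/√(L² − r² sin²θ)].
With r = 0.0266 m, L = 0.1214 m, θ = 77.2°: the bracketed kinematic factor |dx/dθ| = 0.027228 m.
ω = v/|dx/dθ| = 4.15/0.027228 = 152.42 rad/s.
N = 60ω/(2π) = 1455.5 rpm.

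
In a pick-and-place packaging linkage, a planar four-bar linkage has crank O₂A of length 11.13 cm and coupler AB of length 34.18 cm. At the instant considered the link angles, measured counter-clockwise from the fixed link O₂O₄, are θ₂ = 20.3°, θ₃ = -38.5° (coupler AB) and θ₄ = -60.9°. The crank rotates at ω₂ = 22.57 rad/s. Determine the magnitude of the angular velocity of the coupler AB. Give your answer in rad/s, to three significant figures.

19.1

ω₂ = 22.57 rad/s
Differentiating the loop-closure r₂e^{iθ₂}+r₃e^{iθ₃}=r₁+r₄e^{iθ₄} gives r₂ω₂e^{iθ₂}+r₃ω₃e^{iθ₃}=r₄ω₄e^{iθ₄}.
Eliminating the other unknown: ω₃ = r₂ω₂ sin(θ₄−θ₂) / [r₃ sin(θ₃−θ₄)].
Numerator sine = -0.98823; denominator sine = +0.38107.
Result = 0.1113·22.57·(-0.98823) / (0.3418·(+0.38107)) = -19.059 rad/s; magnitude 19.059 rad/s.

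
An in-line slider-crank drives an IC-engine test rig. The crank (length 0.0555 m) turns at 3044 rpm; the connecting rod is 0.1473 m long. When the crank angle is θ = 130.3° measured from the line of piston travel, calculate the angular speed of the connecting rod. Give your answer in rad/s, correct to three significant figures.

ω = 318.8 rad/s (converted from 3044 rpm).
The rod makes angle φ with the slider axis where L sinφ = r sinθ; differentiating, L cosφ·φ̇ = r ω cosθ.
L cosφ = √(L² − r² sin²θ) = 0.14109 m.
|ω_rod| = r ω |cosθ| / √(L² − r² sin²θ) = 0.0555·318.8·0.64679/0.14109 = 81.104 rad/s.

81.1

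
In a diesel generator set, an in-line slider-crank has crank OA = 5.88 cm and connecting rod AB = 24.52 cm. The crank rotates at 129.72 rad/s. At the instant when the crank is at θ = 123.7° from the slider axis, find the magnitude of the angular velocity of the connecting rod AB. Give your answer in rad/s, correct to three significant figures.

ω = 129.7 rad/s
The rod makes angle φ with the slider axis where L sinφ = r sinθ; differentiating, L cosφ·φ̇ = r ω cosθ.
L cosφ = √(L² − r² sin²θ) = 0.24027 m.
|ω_rod| = r ω |cosθ| / √(L² − r² sin²θ) = 0.0588·129.7·0.55484/0.24027 = 17.614 rad/s.

17.6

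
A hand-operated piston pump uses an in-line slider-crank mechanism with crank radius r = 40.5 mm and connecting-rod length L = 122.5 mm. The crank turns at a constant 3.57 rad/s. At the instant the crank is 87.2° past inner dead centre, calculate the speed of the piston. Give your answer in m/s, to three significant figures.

ω = 3.57 rad/s
For an in-line slider-crank, x = r cosθ + √(L² − r² sin²θ), so v = −rω sinθ·[1 + r cosθ/√(L² − r² sin²θ)].
With r = 0.0405 m, L = 0.1225 m, θ = 87.2°: √(L² − r² sin²θ) = 0.11563 m.
v = −0.0405·3.57·0.99881·[1 + 0.0405·0.04885/0.11563] = -0.14688 m/s.
|v| = 0.14688 m/s.

0.147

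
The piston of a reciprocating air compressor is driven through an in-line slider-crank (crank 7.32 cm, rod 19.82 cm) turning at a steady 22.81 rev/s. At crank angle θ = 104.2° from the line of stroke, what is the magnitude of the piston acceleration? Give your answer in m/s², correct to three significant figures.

887

ω = 2π·22.8 = 143.3 rad/s
x(θ) = r cosθ + √(L² − r² sin²θ); with ω constant, a = ω²·d²x/dθ².
d²x/dθ² = −r cosθ − r²(cos2θ)/√u − r⁴ sin²2θ/(4u^{3/2}),  u = L² − r² sin²θ = 0.0342474 m².
Substituting r = 0.0732 m, L = 0.1982 m, θ = 104.2°: d²x/dθ² = +0.04317 m.
a = ω²·d²x/dθ² = (143.3)²·(+0.04317) = +886.72 m/s²;  |a| = 886.72 m/s².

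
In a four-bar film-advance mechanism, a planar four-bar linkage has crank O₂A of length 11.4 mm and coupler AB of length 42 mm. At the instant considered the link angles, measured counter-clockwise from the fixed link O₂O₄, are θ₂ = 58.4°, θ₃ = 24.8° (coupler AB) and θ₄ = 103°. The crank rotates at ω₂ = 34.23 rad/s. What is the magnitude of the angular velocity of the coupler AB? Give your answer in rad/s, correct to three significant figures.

6.66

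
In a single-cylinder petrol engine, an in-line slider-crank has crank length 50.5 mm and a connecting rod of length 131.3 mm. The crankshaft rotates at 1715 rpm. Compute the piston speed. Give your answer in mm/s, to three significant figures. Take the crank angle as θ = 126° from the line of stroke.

ω = 2π·1715/60 = 179.6 rad/s
For an in-line slider-crank, x = r cosθ + √(L² − r² sin²θ), so v = −rω sinθ·[1 + r cosθ/√(L² − r² sin²θ)].
With r = 0.0505 m, L = 0.1313 m, θ = 126°: √(L² − r² sin²θ) = 0.12478 m.
v = −0.0505·179.6·0.80902·[1 + 0.0505·-0.58779/0.12478] = -5.592 m/s.
|v| = 5.592 m/s = 5592 mm/s.

5590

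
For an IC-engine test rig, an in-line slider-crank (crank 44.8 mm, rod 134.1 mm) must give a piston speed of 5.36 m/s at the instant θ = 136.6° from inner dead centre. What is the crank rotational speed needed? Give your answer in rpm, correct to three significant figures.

For an in-line slider-crank, |v_piston| = rω|sinθ|·[1 + r cosθ/√(L² − r² sin²θ)].
With r = 0.0448 m, L = 0.1341 m, θ = 136.6°: the bracketed kinematic factor |dx/dθ| = 0.023105 m.
ω = v/|dx/dθ| = 5.36/0.023105 = 231.99 rad/s.
N = 60ω/(2π) = 2215.3 rpm.

2220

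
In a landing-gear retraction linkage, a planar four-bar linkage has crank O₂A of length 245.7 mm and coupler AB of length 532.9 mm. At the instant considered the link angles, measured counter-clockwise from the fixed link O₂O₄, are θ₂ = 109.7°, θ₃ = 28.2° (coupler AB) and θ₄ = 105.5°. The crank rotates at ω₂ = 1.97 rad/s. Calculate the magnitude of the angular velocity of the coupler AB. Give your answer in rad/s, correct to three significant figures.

ω₂ = 1.97 rad/s
Differentiating the loop-closure r₂e^{iθ₂}+r₃e^{iθ₃}=r₁+r₄e^{iθ₄} gives r₂ω₂e^{iθ₂}+r₃ω₃e^{iθ₃}=r₄ω₄e^{iθ₄}.
Eliminating the other unknown: ω₃ = r₂ω₂ sin(θ₄−θ₂) / [r₃ sin(θ₃−θ₄)].
Numerator sine = -0.07324; denominator sine = -0.97553.
Result = 0.2457·1.97·(-0.07324) / (0.5329·(-0.97553)) = +0.06819 rad/s; magnitude 0.06819 rad/s.

0.0682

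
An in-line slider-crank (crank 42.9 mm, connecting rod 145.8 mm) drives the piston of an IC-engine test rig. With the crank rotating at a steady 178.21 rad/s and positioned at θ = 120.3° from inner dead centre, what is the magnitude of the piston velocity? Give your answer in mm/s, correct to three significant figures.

5590

ω = 178.2 rad/s
For an in-line slider-crank, x = r cosθ + √(L² − r² sin²θ), so v = −rω sinθ·[1 + r cosθ/√(L² − r² sin²θ)].
With r = 0.0429 m, L = 0.1458 m, θ = 120.3°: √(L² − r² sin²θ) = 0.14102 m.
v = −0.0429·178.2·0.86340·[1 + 0.0429·-0.50453/0.14102] = -5.5877 m/s.
|v| = 5.5877 m/s = 5587.7 mm/s.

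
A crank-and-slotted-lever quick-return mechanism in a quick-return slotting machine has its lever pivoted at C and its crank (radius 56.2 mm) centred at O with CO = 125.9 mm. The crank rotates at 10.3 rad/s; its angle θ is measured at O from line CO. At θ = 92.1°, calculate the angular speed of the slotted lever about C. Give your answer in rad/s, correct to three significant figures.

1.61

ω = 10.3 rad/s
Crank pin A relative to C: A = (d + r cosθ, r sinθ); lever angle φ = atan2(r sinθ, d + r cosθ).
Differentiating tanφ: φ̇ = rω(d cosθ + r)/(d² + r² + 2dr cosθ).
d² + r² + 2dr cosθ = |CA|² = 0.0184907 m²;  d cosθ + r = +0.051587 m.
|ω_lever| = |0.0562·10.3·+0.051587| / 0.0184907 = 1.6149 rad/s.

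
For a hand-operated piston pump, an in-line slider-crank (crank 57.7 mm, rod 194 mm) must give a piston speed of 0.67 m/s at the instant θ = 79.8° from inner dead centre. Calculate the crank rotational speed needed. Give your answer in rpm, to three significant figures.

107

For an in-line slider-crank, |v_piston| = rω|sinθ|·[1 + r cosθ/√(L² − r² sin²θ)].
With r = 0.0577 m, L = 0.194 m, θ = 79.8°: the bracketed kinematic factor |dx/dθ| = 0.059916 m.
ω = v/|dx/dθ| = 0.67/0.059916 = 11.182 rad/s.
N = 60ω/(2π) = 106.78 rpm.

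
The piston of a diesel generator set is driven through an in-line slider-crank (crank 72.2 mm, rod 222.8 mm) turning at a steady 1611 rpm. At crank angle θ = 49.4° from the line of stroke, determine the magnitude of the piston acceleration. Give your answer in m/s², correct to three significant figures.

1250

ω = 2π·1611/60 = 168.7 rad/s
x(θ) = r cosθ + √(L² − r² sin²θ); with ω constant, a = ω²·d²x/dθ².
d²x/dθ² = −r cosθ − r²(cos2θ)/√u − r⁴ sin²2θ/(4u^{3/2}),  u = L² − r² sin²θ = 0.0466347 m².
Substituting r = 0.0722 m, L = 0.2228 m, θ = 49.4°: d²x/dθ² = -0.043952 m.
a = ω²·d²x/dθ² = (168.7)²·(-0.043952) = -1250.9 m/s²;  |a| = 1250.9 m/s².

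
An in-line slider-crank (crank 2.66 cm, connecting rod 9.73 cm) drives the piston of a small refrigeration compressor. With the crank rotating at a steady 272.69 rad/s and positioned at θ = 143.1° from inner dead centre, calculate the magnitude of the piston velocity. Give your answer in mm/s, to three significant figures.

ω = 272.7 rad/s
For an in-line slider-crank, x = r cosθ + √(L² − r² sin²θ), so v = −rω sinθ·[1 + r cosθ/√(L² − r² sin²θ)].
With r = 0.0266 m, L = 0.0973 m, θ = 143.1°: √(L² − r² sin²θ) = 0.09598 m.
v = −0.0266·272.7·0.60042·[1 + 0.0266·-0.79968/0.09598] = -3.39 m/s.
|v| = 3.39 m/s = 3390 mm/s.

3390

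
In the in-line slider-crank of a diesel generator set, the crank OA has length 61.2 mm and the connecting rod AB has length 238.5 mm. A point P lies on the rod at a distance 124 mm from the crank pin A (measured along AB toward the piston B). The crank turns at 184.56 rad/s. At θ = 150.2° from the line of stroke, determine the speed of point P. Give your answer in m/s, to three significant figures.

6.84

ω = 184.6 rad/s.  Crank-pin speed |V_A| = rω = 11.295 m/s, perpendicular to OA.
Rod angle: sinφ = −(r/L) sinθ ⇒ φ = -7.327°; ω_rod = −rω cosθ/√(L²−r²sin²θ) = +41.435 rad/s.
V_P = V_A + ω_rod × AP, with AP = 0.124 m along the rod.
Components: V_Px = −rω sinθ − a·ω_rod·sinφ = -4.9581 m/s;  V_Py = rω cosθ + a·ω_rod·cosφ = -4.7055 m/s.
|V_P| = √(V_Px² + V_Py²) = 6.8356 m/s.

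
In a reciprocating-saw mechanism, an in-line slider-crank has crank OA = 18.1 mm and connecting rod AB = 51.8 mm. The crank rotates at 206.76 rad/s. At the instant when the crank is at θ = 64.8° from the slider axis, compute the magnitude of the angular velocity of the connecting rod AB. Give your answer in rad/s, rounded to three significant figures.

32.4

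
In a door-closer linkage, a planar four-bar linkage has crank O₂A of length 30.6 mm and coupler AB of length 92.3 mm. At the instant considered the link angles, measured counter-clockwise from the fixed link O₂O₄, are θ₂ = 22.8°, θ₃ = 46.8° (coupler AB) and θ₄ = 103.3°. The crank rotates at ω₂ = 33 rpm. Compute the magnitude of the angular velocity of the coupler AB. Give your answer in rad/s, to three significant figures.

1.36

ω₂ = 3.456 rad/s (from 33 rpm).
Differentiating the loop-closure r₂e^{iθ₂}+r₃e^{iθ₃}=r₁+r₄e^{iθ₄} gives r₂ω₂e^{iθ₂}+r₃ω₃e^{iθ₃}=r₄ω₄e^{iθ₄}.
Eliminating the other unknown: ω₃ = r₂ω₂ sin(θ₄−θ₂) / [r₃ sin(θ₃−θ₄)].
Numerator sine = +0.98629; denominator sine = -0.83389.
Result = 0.0306·3.456·(+0.98629) / (0.0923·(-0.83389)) = -1.3551 rad/s; magnitude 1.3551 rad/s.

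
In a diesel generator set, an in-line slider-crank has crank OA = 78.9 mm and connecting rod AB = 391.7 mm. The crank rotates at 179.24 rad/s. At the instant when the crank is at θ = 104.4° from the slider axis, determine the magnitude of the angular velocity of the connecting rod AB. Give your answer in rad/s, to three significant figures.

ω = 179.2 rad/s
The rod makes angle φ with the slider axis where L sinφ = r sinθ; differentiating, L cosφ·φ̇ = r ω cosθ.
L cosφ = √(L² − r² sin²θ) = 0.38417 m.
|ω_rod| = r ω |cosθ| / √(L² − r² sin²θ) = 0.0789·179.2·0.24869/0.38417 = 9.1547 rad/s.

9.15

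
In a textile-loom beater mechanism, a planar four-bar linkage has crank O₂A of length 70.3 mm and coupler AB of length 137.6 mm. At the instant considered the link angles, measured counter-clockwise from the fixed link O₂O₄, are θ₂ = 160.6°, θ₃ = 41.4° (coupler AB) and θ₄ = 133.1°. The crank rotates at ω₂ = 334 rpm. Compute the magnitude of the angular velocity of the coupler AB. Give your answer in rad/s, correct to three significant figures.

ω₂ = 34.98 rad/s (from 334 rpm).
Differentiating the loop-closure r₂e^{iθ₂}+r₃e^{iθ₃}=r₁+r₄e^{iθ₄} gives r₂ω₂e^{iθ₂}+r₃ω₃e^{iθ₃}=r₄ω₄e^{iθ₄}.
Eliminating the other unknown: ω₃ = r₂ω₂ sin(θ₄−θ₂) / [r₃ sin(θ₃−θ₄)].
Numerator sine = -0.46175; denominator sine = -0.99956.
Result = 0.0703·34.98·(-0.46175) / (0.1376·(-0.99956)) = +8.2548 rad/s; magnitude 8.2548 rad/s.

8.25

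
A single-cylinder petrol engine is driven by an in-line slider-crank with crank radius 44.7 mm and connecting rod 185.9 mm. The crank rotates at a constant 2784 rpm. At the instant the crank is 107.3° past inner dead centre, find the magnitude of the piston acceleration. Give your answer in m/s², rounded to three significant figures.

ω = 2π·2784/60 = 291.5 rad/s
x(θ) = r cosθ + √(L² − r² sin²θ); with ω constant, a = ω²·d²x/dθ².
d²x/dθ² = −r cosθ − r²(cos2θ)/√u − r⁴ sin²2θ/(4u^{3/2}),  u = L² − r² sin²θ = 0.0327374 m².
Substituting r = 0.0447 m, L = 0.1859 m, θ = 107.3°: d²x/dθ² = +0.022328 m.
a = ω²·d²x/dθ² = (291.5)²·(+0.022328) = +1897.8 m/s²;  |a| = 1897.8 m/s².

1900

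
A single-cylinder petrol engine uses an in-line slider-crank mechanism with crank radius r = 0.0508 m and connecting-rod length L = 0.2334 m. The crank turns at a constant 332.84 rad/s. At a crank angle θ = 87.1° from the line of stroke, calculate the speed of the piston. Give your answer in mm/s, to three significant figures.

17100

ω = 332.8 rad/s
For an in-line slider-crank, x = r cosθ + √(L² − r² sin²θ), so v = −rω sinθ·[1 + r cosθ/√(L² − r² sin²θ)].
With r = 0.0508 m, L = 0.2334 m, θ = 87.1°: √(L² − r² sin²θ) = 0.22782 m.
v = −0.0508·332.8·0.99872·[1 + 0.0508·0.05059/0.22782] = -17.077 m/s.
|v| = 17.077 m/s = 17077 mm/s.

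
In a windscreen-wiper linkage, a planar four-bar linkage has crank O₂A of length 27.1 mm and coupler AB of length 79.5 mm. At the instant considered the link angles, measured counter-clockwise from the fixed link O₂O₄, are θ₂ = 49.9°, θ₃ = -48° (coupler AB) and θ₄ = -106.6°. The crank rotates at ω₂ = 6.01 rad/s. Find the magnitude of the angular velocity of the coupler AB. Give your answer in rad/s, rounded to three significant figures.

ω₂ = 6.01 rad/s
Differentiating the loop-closure r₂e^{iθ₂}+r₃e^{iθ₃}=r₁+r₄e^{iθ₄} gives r₂ω₂e^{iθ₂}+r₃ω₃e^{iθ₃}=r₄ω₄e^{iθ₄}.
Eliminating the other unknown: ω₃ = r₂ω₂ sin(θ₄−θ₂) / [r₃ sin(θ₃−θ₄)].
Numerator sine = -0.39875; denominator sine = +0.85355.
Result = 0.0271·6.01·(-0.39875) / (0.0795·(+0.85355)) = -0.95708 rad/s; magnitude 0.95708 rad/s.

0.957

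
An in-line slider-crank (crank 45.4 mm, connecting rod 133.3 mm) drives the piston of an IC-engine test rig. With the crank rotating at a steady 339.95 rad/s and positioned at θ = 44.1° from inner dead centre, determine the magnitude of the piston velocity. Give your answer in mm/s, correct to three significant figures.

ω = 339.9 rad/s
For an in-line slider-crank, x = r cosθ + √(L² − r² sin²θ), so v = −rω sinθ·[1 + r cosθ/√(L² − r² sin²θ)].
With r = 0.0454 m, L = 0.1333 m, θ = 44.1°: √(L² − r² sin²θ) = 0.1295 m.
v = −0.0454·339.9·0.69591·[1 + 0.0454·0.71813/0.1295] = -13.445 m/s.
|v| = 13.445 m/s = 13445 mm/s.

13400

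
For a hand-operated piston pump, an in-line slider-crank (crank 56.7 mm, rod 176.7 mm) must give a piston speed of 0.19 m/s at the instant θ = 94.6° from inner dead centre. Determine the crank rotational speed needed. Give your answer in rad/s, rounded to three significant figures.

For an in-line slider-crank, |v_piston| = rω|sinθ|·[1 + r cosθ/√(L² − r² sin²θ)].
With r = 0.0567 m, L = 0.1767 m, θ = 94.6°: the bracketed kinematic factor |dx/dθ| = 0.054982 m.
ω = v/|dx/dθ| = 0.19/0.054982 = 3.4557 rad/s.

3.46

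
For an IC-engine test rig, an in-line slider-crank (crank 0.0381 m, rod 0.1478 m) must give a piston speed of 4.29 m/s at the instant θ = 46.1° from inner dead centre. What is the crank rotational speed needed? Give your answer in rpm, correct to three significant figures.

For an in-line slider-crank, |v_piston| = rω|sinθ|·[1 + r cosθ/√(L² − r² sin²θ)].
With r = 0.0381 m, L = 0.1478 m, θ = 46.1°: the bracketed kinematic factor |dx/dθ| = 0.032447 m.
ω = v/|dx/dθ| = 4.29/0.032447 = 132.22 rad/s.
N = 60ω/(2π) = 1262.6 rpm.

1260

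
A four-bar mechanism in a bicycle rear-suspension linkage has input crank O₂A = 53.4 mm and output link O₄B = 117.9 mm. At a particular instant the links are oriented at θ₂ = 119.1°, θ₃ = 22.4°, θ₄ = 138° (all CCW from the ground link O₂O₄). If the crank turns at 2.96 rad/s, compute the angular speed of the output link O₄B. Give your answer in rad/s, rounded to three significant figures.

ω₂ = 2.96 rad/s
Differentiating the loop-closure r₂e^{iθ₂}+r₃e^{iθ₃}=r₁+r₄e^{iθ₄} gives r₂ω₂e^{iθ₂}+r₃ω₃e^{iθ₃}=r₄ω₄e^{iθ₄}.
Eliminating the other unknown: ω₄ = r₂ω₂ sin(θ₂−θ₃) / [r₄ sin(θ₄−θ₃)].
Numerator sine = +0.99317; denominator sine = +0.90183.
Result = 0.0534·2.96·(+0.99317) / (0.1179·(+0.90183)) = +1.4764 rad/s; magnitude 1.4764 rad/s.

1.48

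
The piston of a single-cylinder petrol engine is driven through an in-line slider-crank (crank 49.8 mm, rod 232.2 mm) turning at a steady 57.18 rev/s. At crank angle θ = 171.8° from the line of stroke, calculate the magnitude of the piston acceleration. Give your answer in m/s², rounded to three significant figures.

ω = 2π·57.2 = 359.3 rad/s
x(θ) = r cosθ + √(L² − r² sin²θ); with ω constant, a = ω²·d²x/dθ².
d²x/dθ² = −r cosθ − r²(cos2θ)/√u − r⁴ sin²2θ/(4u^{3/2}),  u = L² − r² sin²θ = 0.0538664 m².
Substituting r = 0.0498 m, L = 0.2322 m, θ = 171.8°: d²x/dθ² = +0.03903 m.
a = ω²·d²x/dθ² = (359.3)²·(+0.03903) = +5037.9 m/s²;  |a| = 5037.9 m/s².

5040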